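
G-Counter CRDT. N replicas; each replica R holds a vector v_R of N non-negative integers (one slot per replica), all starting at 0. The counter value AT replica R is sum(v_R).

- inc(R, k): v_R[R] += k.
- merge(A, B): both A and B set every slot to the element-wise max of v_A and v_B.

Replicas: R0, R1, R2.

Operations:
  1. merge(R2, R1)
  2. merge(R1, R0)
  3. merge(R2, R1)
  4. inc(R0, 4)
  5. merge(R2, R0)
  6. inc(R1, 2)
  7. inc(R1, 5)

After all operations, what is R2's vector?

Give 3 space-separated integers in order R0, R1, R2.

Answer: 4 0 0

Derivation:
Op 1: merge R2<->R1 -> R2=(0,0,0) R1=(0,0,0)
Op 2: merge R1<->R0 -> R1=(0,0,0) R0=(0,0,0)
Op 3: merge R2<->R1 -> R2=(0,0,0) R1=(0,0,0)
Op 4: inc R0 by 4 -> R0=(4,0,0) value=4
Op 5: merge R2<->R0 -> R2=(4,0,0) R0=(4,0,0)
Op 6: inc R1 by 2 -> R1=(0,2,0) value=2
Op 7: inc R1 by 5 -> R1=(0,7,0) value=7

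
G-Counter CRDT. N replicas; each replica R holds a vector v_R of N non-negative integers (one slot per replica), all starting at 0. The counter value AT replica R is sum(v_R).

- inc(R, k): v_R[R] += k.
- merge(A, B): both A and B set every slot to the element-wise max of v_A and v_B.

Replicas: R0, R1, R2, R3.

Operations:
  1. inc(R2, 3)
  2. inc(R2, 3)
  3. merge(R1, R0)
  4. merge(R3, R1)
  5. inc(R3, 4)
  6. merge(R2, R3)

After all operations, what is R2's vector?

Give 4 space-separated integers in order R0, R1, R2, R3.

Op 1: inc R2 by 3 -> R2=(0,0,3,0) value=3
Op 2: inc R2 by 3 -> R2=(0,0,6,0) value=6
Op 3: merge R1<->R0 -> R1=(0,0,0,0) R0=(0,0,0,0)
Op 4: merge R3<->R1 -> R3=(0,0,0,0) R1=(0,0,0,0)
Op 5: inc R3 by 4 -> R3=(0,0,0,4) value=4
Op 6: merge R2<->R3 -> R2=(0,0,6,4) R3=(0,0,6,4)

Answer: 0 0 6 4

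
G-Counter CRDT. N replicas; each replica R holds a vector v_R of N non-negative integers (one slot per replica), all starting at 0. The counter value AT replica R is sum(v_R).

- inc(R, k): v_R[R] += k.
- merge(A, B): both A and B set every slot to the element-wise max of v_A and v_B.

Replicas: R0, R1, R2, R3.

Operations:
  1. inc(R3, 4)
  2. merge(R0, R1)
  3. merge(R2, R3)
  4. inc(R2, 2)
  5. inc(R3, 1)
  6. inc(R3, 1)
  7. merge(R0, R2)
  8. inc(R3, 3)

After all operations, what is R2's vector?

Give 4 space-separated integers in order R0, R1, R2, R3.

Op 1: inc R3 by 4 -> R3=(0,0,0,4) value=4
Op 2: merge R0<->R1 -> R0=(0,0,0,0) R1=(0,0,0,0)
Op 3: merge R2<->R3 -> R2=(0,0,0,4) R3=(0,0,0,4)
Op 4: inc R2 by 2 -> R2=(0,0,2,4) value=6
Op 5: inc R3 by 1 -> R3=(0,0,0,5) value=5
Op 6: inc R3 by 1 -> R3=(0,0,0,6) value=6
Op 7: merge R0<->R2 -> R0=(0,0,2,4) R2=(0,0,2,4)
Op 8: inc R3 by 3 -> R3=(0,0,0,9) value=9

Answer: 0 0 2 4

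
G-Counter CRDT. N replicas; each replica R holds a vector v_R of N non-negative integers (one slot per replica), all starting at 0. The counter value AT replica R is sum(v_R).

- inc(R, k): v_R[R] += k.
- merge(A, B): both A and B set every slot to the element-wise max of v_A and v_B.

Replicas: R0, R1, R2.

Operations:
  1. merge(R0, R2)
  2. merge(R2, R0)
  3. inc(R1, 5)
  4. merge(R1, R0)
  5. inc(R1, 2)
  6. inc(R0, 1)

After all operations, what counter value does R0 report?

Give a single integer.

Answer: 6

Derivation:
Op 1: merge R0<->R2 -> R0=(0,0,0) R2=(0,0,0)
Op 2: merge R2<->R0 -> R2=(0,0,0) R0=(0,0,0)
Op 3: inc R1 by 5 -> R1=(0,5,0) value=5
Op 4: merge R1<->R0 -> R1=(0,5,0) R0=(0,5,0)
Op 5: inc R1 by 2 -> R1=(0,7,0) value=7
Op 6: inc R0 by 1 -> R0=(1,5,0) value=6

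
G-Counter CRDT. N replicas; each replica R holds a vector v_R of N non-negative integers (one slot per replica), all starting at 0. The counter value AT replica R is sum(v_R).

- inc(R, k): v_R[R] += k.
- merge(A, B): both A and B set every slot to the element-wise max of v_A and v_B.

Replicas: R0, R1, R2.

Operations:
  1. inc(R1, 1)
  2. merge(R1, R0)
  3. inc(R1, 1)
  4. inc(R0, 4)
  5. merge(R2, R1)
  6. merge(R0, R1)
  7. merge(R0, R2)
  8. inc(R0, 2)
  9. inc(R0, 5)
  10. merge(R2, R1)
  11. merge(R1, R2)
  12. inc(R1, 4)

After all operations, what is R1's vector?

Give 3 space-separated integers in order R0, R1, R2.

Op 1: inc R1 by 1 -> R1=(0,1,0) value=1
Op 2: merge R1<->R0 -> R1=(0,1,0) R0=(0,1,0)
Op 3: inc R1 by 1 -> R1=(0,2,0) value=2
Op 4: inc R0 by 4 -> R0=(4,1,0) value=5
Op 5: merge R2<->R1 -> R2=(0,2,0) R1=(0,2,0)
Op 6: merge R0<->R1 -> R0=(4,2,0) R1=(4,2,0)
Op 7: merge R0<->R2 -> R0=(4,2,0) R2=(4,2,0)
Op 8: inc R0 by 2 -> R0=(6,2,0) value=8
Op 9: inc R0 by 5 -> R0=(11,2,0) value=13
Op 10: merge R2<->R1 -> R2=(4,2,0) R1=(4,2,0)
Op 11: merge R1<->R2 -> R1=(4,2,0) R2=(4,2,0)
Op 12: inc R1 by 4 -> R1=(4,6,0) value=10

Answer: 4 6 0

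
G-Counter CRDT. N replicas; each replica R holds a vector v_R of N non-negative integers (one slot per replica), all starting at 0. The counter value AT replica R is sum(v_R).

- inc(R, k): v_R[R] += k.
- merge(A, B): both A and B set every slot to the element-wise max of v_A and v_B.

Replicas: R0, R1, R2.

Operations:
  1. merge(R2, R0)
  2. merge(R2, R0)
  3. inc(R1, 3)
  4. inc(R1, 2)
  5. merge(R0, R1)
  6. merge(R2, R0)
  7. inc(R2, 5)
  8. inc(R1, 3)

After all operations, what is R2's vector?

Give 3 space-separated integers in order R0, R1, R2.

Op 1: merge R2<->R0 -> R2=(0,0,0) R0=(0,0,0)
Op 2: merge R2<->R0 -> R2=(0,0,0) R0=(0,0,0)
Op 3: inc R1 by 3 -> R1=(0,3,0) value=3
Op 4: inc R1 by 2 -> R1=(0,5,0) value=5
Op 5: merge R0<->R1 -> R0=(0,5,0) R1=(0,5,0)
Op 6: merge R2<->R0 -> R2=(0,5,0) R0=(0,5,0)
Op 7: inc R2 by 5 -> R2=(0,5,5) value=10
Op 8: inc R1 by 3 -> R1=(0,8,0) value=8

Answer: 0 5 5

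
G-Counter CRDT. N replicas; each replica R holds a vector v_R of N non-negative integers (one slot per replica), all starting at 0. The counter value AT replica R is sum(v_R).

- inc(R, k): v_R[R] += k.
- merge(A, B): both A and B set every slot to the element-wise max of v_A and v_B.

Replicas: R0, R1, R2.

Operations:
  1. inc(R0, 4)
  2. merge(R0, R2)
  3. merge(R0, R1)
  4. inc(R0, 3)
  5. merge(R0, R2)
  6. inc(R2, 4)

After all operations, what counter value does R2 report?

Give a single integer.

Op 1: inc R0 by 4 -> R0=(4,0,0) value=4
Op 2: merge R0<->R2 -> R0=(4,0,0) R2=(4,0,0)
Op 3: merge R0<->R1 -> R0=(4,0,0) R1=(4,0,0)
Op 4: inc R0 by 3 -> R0=(7,0,0) value=7
Op 5: merge R0<->R2 -> R0=(7,0,0) R2=(7,0,0)
Op 6: inc R2 by 4 -> R2=(7,0,4) value=11

Answer: 11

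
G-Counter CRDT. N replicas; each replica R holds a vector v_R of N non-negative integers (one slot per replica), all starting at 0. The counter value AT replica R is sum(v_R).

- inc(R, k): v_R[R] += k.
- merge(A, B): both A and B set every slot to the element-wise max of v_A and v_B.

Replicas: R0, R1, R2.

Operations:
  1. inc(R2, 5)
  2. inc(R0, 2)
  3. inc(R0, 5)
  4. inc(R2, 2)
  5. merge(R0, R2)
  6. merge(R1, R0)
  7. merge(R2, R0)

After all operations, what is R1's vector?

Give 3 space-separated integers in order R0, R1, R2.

Op 1: inc R2 by 5 -> R2=(0,0,5) value=5
Op 2: inc R0 by 2 -> R0=(2,0,0) value=2
Op 3: inc R0 by 5 -> R0=(7,0,0) value=7
Op 4: inc R2 by 2 -> R2=(0,0,7) value=7
Op 5: merge R0<->R2 -> R0=(7,0,7) R2=(7,0,7)
Op 6: merge R1<->R0 -> R1=(7,0,7) R0=(7,0,7)
Op 7: merge R2<->R0 -> R2=(7,0,7) R0=(7,0,7)

Answer: 7 0 7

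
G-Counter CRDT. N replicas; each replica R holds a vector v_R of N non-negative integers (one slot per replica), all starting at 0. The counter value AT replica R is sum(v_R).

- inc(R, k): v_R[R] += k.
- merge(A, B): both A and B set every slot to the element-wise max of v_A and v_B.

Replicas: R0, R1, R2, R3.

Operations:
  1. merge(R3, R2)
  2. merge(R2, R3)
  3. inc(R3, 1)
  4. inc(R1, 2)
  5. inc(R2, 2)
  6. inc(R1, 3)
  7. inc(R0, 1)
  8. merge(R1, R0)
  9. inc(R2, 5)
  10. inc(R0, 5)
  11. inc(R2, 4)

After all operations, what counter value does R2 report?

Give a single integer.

Op 1: merge R3<->R2 -> R3=(0,0,0,0) R2=(0,0,0,0)
Op 2: merge R2<->R3 -> R2=(0,0,0,0) R3=(0,0,0,0)
Op 3: inc R3 by 1 -> R3=(0,0,0,1) value=1
Op 4: inc R1 by 2 -> R1=(0,2,0,0) value=2
Op 5: inc R2 by 2 -> R2=(0,0,2,0) value=2
Op 6: inc R1 by 3 -> R1=(0,5,0,0) value=5
Op 7: inc R0 by 1 -> R0=(1,0,0,0) value=1
Op 8: merge R1<->R0 -> R1=(1,5,0,0) R0=(1,5,0,0)
Op 9: inc R2 by 5 -> R2=(0,0,7,0) value=7
Op 10: inc R0 by 5 -> R0=(6,5,0,0) value=11
Op 11: inc R2 by 4 -> R2=(0,0,11,0) value=11

Answer: 11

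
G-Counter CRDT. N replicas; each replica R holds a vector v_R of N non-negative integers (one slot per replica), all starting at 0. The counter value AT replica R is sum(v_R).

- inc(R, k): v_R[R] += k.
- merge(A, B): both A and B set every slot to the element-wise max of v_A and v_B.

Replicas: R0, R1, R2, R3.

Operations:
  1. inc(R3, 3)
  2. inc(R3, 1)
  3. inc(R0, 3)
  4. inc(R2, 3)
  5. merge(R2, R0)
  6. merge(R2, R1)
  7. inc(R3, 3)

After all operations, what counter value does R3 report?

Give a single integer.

Op 1: inc R3 by 3 -> R3=(0,0,0,3) value=3
Op 2: inc R3 by 1 -> R3=(0,0,0,4) value=4
Op 3: inc R0 by 3 -> R0=(3,0,0,0) value=3
Op 4: inc R2 by 3 -> R2=(0,0,3,0) value=3
Op 5: merge R2<->R0 -> R2=(3,0,3,0) R0=(3,0,3,0)
Op 6: merge R2<->R1 -> R2=(3,0,3,0) R1=(3,0,3,0)
Op 7: inc R3 by 3 -> R3=(0,0,0,7) value=7

Answer: 7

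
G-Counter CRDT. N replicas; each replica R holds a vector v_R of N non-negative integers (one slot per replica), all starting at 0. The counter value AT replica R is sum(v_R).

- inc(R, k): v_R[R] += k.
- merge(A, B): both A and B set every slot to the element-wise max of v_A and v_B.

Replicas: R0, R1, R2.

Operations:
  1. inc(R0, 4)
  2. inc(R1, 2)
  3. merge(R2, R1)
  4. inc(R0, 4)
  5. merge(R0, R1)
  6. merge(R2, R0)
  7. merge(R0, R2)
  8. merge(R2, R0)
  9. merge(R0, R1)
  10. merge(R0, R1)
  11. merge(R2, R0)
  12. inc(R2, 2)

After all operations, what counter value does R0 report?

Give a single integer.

Answer: 10

Derivation:
Op 1: inc R0 by 4 -> R0=(4,0,0) value=4
Op 2: inc R1 by 2 -> R1=(0,2,0) value=2
Op 3: merge R2<->R1 -> R2=(0,2,0) R1=(0,2,0)
Op 4: inc R0 by 4 -> R0=(8,0,0) value=8
Op 5: merge R0<->R1 -> R0=(8,2,0) R1=(8,2,0)
Op 6: merge R2<->R0 -> R2=(8,2,0) R0=(8,2,0)
Op 7: merge R0<->R2 -> R0=(8,2,0) R2=(8,2,0)
Op 8: merge R2<->R0 -> R2=(8,2,0) R0=(8,2,0)
Op 9: merge R0<->R1 -> R0=(8,2,0) R1=(8,2,0)
Op 10: merge R0<->R1 -> R0=(8,2,0) R1=(8,2,0)
Op 11: merge R2<->R0 -> R2=(8,2,0) R0=(8,2,0)
Op 12: inc R2 by 2 -> R2=(8,2,2) value=12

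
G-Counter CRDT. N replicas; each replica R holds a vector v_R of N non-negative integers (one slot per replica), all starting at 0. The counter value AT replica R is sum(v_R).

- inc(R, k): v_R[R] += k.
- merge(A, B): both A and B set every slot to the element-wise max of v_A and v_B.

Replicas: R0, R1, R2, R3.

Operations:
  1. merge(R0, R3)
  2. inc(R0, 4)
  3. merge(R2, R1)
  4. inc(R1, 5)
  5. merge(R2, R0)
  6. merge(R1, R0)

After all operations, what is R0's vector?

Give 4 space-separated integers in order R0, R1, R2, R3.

Op 1: merge R0<->R3 -> R0=(0,0,0,0) R3=(0,0,0,0)
Op 2: inc R0 by 4 -> R0=(4,0,0,0) value=4
Op 3: merge R2<->R1 -> R2=(0,0,0,0) R1=(0,0,0,0)
Op 4: inc R1 by 5 -> R1=(0,5,0,0) value=5
Op 5: merge R2<->R0 -> R2=(4,0,0,0) R0=(4,0,0,0)
Op 6: merge R1<->R0 -> R1=(4,5,0,0) R0=(4,5,0,0)

Answer: 4 5 0 0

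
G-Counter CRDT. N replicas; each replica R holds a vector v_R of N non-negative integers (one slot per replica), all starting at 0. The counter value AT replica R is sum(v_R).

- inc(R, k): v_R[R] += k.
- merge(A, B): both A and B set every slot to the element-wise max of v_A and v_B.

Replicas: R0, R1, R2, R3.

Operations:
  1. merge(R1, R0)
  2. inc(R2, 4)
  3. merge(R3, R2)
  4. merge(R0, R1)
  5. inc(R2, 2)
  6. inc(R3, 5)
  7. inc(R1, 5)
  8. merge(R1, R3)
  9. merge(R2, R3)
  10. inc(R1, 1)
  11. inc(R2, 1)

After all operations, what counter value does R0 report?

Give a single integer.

Op 1: merge R1<->R0 -> R1=(0,0,0,0) R0=(0,0,0,0)
Op 2: inc R2 by 4 -> R2=(0,0,4,0) value=4
Op 3: merge R3<->R2 -> R3=(0,0,4,0) R2=(0,0,4,0)
Op 4: merge R0<->R1 -> R0=(0,0,0,0) R1=(0,0,0,0)
Op 5: inc R2 by 2 -> R2=(0,0,6,0) value=6
Op 6: inc R3 by 5 -> R3=(0,0,4,5) value=9
Op 7: inc R1 by 5 -> R1=(0,5,0,0) value=5
Op 8: merge R1<->R3 -> R1=(0,5,4,5) R3=(0,5,4,5)
Op 9: merge R2<->R3 -> R2=(0,5,6,5) R3=(0,5,6,5)
Op 10: inc R1 by 1 -> R1=(0,6,4,5) value=15
Op 11: inc R2 by 1 -> R2=(0,5,7,5) value=17

Answer: 0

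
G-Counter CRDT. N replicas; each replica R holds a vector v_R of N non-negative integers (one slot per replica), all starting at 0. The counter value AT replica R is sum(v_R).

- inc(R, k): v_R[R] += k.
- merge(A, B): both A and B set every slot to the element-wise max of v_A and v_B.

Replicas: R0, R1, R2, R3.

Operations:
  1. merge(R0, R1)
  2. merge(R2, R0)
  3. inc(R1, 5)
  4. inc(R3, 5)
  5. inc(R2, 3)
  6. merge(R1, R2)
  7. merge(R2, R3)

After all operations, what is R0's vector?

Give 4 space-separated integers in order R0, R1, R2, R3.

Op 1: merge R0<->R1 -> R0=(0,0,0,0) R1=(0,0,0,0)
Op 2: merge R2<->R0 -> R2=(0,0,0,0) R0=(0,0,0,0)
Op 3: inc R1 by 5 -> R1=(0,5,0,0) value=5
Op 4: inc R3 by 5 -> R3=(0,0,0,5) value=5
Op 5: inc R2 by 3 -> R2=(0,0,3,0) value=3
Op 6: merge R1<->R2 -> R1=(0,5,3,0) R2=(0,5,3,0)
Op 7: merge R2<->R3 -> R2=(0,5,3,5) R3=(0,5,3,5)

Answer: 0 0 0 0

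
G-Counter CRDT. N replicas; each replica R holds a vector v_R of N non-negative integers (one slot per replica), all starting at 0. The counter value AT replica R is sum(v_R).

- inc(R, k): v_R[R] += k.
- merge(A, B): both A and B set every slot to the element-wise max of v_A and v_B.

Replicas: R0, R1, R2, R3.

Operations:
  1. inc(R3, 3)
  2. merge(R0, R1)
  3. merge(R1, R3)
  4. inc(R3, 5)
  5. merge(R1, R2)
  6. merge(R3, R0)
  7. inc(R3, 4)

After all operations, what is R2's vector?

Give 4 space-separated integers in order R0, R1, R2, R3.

Answer: 0 0 0 3

Derivation:
Op 1: inc R3 by 3 -> R3=(0,0,0,3) value=3
Op 2: merge R0<->R1 -> R0=(0,0,0,0) R1=(0,0,0,0)
Op 3: merge R1<->R3 -> R1=(0,0,0,3) R3=(0,0,0,3)
Op 4: inc R3 by 5 -> R3=(0,0,0,8) value=8
Op 5: merge R1<->R2 -> R1=(0,0,0,3) R2=(0,0,0,3)
Op 6: merge R3<->R0 -> R3=(0,0,0,8) R0=(0,0,0,8)
Op 7: inc R3 by 4 -> R3=(0,0,0,12) value=12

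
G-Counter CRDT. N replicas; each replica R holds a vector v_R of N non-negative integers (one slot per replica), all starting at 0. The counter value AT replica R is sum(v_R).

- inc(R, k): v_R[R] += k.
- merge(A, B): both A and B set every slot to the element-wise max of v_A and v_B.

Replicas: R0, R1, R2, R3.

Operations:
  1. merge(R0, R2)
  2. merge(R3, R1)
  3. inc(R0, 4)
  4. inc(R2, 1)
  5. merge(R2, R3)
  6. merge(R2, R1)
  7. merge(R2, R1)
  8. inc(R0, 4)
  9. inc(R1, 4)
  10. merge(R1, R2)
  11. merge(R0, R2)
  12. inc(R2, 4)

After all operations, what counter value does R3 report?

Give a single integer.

Answer: 1

Derivation:
Op 1: merge R0<->R2 -> R0=(0,0,0,0) R2=(0,0,0,0)
Op 2: merge R3<->R1 -> R3=(0,0,0,0) R1=(0,0,0,0)
Op 3: inc R0 by 4 -> R0=(4,0,0,0) value=4
Op 4: inc R2 by 1 -> R2=(0,0,1,0) value=1
Op 5: merge R2<->R3 -> R2=(0,0,1,0) R3=(0,0,1,0)
Op 6: merge R2<->R1 -> R2=(0,0,1,0) R1=(0,0,1,0)
Op 7: merge R2<->R1 -> R2=(0,0,1,0) R1=(0,0,1,0)
Op 8: inc R0 by 4 -> R0=(8,0,0,0) value=8
Op 9: inc R1 by 4 -> R1=(0,4,1,0) value=5
Op 10: merge R1<->R2 -> R1=(0,4,1,0) R2=(0,4,1,0)
Op 11: merge R0<->R2 -> R0=(8,4,1,0) R2=(8,4,1,0)
Op 12: inc R2 by 4 -> R2=(8,4,5,0) value=17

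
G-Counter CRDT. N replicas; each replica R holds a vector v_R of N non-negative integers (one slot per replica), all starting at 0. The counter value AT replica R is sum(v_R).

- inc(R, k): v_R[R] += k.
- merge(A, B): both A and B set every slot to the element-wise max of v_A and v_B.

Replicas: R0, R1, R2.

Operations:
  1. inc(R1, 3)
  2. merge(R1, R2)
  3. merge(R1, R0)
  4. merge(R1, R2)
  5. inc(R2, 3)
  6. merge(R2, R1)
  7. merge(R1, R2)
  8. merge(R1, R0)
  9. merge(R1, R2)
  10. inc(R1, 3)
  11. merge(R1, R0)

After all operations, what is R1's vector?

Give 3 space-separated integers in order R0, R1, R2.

Answer: 0 6 3

Derivation:
Op 1: inc R1 by 3 -> R1=(0,3,0) value=3
Op 2: merge R1<->R2 -> R1=(0,3,0) R2=(0,3,0)
Op 3: merge R1<->R0 -> R1=(0,3,0) R0=(0,3,0)
Op 4: merge R1<->R2 -> R1=(0,3,0) R2=(0,3,0)
Op 5: inc R2 by 3 -> R2=(0,3,3) value=6
Op 6: merge R2<->R1 -> R2=(0,3,3) R1=(0,3,3)
Op 7: merge R1<->R2 -> R1=(0,3,3) R2=(0,3,3)
Op 8: merge R1<->R0 -> R1=(0,3,3) R0=(0,3,3)
Op 9: merge R1<->R2 -> R1=(0,3,3) R2=(0,3,3)
Op 10: inc R1 by 3 -> R1=(0,6,3) value=9
Op 11: merge R1<->R0 -> R1=(0,6,3) R0=(0,6,3)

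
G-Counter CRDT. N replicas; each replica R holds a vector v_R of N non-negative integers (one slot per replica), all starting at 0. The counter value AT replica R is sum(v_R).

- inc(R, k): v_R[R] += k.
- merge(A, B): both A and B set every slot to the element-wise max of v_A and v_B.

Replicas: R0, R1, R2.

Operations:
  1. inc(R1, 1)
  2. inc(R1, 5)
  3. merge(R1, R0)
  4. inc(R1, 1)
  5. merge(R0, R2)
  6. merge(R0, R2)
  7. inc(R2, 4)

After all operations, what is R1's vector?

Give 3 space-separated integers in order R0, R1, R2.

Op 1: inc R1 by 1 -> R1=(0,1,0) value=1
Op 2: inc R1 by 5 -> R1=(0,6,0) value=6
Op 3: merge R1<->R0 -> R1=(0,6,0) R0=(0,6,0)
Op 4: inc R1 by 1 -> R1=(0,7,0) value=7
Op 5: merge R0<->R2 -> R0=(0,6,0) R2=(0,6,0)
Op 6: merge R0<->R2 -> R0=(0,6,0) R2=(0,6,0)
Op 7: inc R2 by 4 -> R2=(0,6,4) value=10

Answer: 0 7 0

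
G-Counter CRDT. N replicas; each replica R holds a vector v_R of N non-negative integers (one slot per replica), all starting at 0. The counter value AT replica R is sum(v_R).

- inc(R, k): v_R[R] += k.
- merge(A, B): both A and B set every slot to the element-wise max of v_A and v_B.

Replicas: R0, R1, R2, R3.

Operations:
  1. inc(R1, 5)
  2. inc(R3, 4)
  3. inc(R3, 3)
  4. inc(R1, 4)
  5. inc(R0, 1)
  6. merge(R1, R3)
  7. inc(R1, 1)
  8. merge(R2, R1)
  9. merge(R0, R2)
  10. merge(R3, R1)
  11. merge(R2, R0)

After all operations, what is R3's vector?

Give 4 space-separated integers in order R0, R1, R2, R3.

Answer: 0 10 0 7

Derivation:
Op 1: inc R1 by 5 -> R1=(0,5,0,0) value=5
Op 2: inc R3 by 4 -> R3=(0,0,0,4) value=4
Op 3: inc R3 by 3 -> R3=(0,0,0,7) value=7
Op 4: inc R1 by 4 -> R1=(0,9,0,0) value=9
Op 5: inc R0 by 1 -> R0=(1,0,0,0) value=1
Op 6: merge R1<->R3 -> R1=(0,9,0,7) R3=(0,9,0,7)
Op 7: inc R1 by 1 -> R1=(0,10,0,7) value=17
Op 8: merge R2<->R1 -> R2=(0,10,0,7) R1=(0,10,0,7)
Op 9: merge R0<->R2 -> R0=(1,10,0,7) R2=(1,10,0,7)
Op 10: merge R3<->R1 -> R3=(0,10,0,7) R1=(0,10,0,7)
Op 11: merge R2<->R0 -> R2=(1,10,0,7) R0=(1,10,0,7)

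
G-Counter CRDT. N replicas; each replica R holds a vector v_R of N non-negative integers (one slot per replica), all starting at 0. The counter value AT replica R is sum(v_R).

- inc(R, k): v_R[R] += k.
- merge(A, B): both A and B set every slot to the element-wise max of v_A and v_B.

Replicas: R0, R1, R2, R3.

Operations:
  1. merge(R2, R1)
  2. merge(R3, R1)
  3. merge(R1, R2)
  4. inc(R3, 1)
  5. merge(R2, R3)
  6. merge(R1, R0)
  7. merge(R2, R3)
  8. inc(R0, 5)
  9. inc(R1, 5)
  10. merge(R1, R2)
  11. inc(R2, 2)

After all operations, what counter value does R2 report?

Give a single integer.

Op 1: merge R2<->R1 -> R2=(0,0,0,0) R1=(0,0,0,0)
Op 2: merge R3<->R1 -> R3=(0,0,0,0) R1=(0,0,0,0)
Op 3: merge R1<->R2 -> R1=(0,0,0,0) R2=(0,0,0,0)
Op 4: inc R3 by 1 -> R3=(0,0,0,1) value=1
Op 5: merge R2<->R3 -> R2=(0,0,0,1) R3=(0,0,0,1)
Op 6: merge R1<->R0 -> R1=(0,0,0,0) R0=(0,0,0,0)
Op 7: merge R2<->R3 -> R2=(0,0,0,1) R3=(0,0,0,1)
Op 8: inc R0 by 5 -> R0=(5,0,0,0) value=5
Op 9: inc R1 by 5 -> R1=(0,5,0,0) value=5
Op 10: merge R1<->R2 -> R1=(0,5,0,1) R2=(0,5,0,1)
Op 11: inc R2 by 2 -> R2=(0,5,2,1) value=8

Answer: 8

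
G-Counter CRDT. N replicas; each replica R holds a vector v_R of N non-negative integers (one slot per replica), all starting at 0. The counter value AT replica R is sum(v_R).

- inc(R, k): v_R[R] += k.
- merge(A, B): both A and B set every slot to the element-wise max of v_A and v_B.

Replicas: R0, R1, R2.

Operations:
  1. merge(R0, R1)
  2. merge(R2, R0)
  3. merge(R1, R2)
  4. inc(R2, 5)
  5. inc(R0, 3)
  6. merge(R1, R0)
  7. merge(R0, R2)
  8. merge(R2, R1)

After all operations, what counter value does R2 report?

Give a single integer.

Answer: 8

Derivation:
Op 1: merge R0<->R1 -> R0=(0,0,0) R1=(0,0,0)
Op 2: merge R2<->R0 -> R2=(0,0,0) R0=(0,0,0)
Op 3: merge R1<->R2 -> R1=(0,0,0) R2=(0,0,0)
Op 4: inc R2 by 5 -> R2=(0,0,5) value=5
Op 5: inc R0 by 3 -> R0=(3,0,0) value=3
Op 6: merge R1<->R0 -> R1=(3,0,0) R0=(3,0,0)
Op 7: merge R0<->R2 -> R0=(3,0,5) R2=(3,0,5)
Op 8: merge R2<->R1 -> R2=(3,0,5) R1=(3,0,5)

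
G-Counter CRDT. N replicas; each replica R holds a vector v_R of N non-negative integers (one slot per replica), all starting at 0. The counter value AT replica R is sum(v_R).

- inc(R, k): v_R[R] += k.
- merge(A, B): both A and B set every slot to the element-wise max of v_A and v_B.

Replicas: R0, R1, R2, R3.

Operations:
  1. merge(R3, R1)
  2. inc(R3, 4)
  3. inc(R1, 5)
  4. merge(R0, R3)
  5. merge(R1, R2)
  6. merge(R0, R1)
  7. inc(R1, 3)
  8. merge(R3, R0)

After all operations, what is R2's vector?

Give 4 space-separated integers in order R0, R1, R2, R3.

Op 1: merge R3<->R1 -> R3=(0,0,0,0) R1=(0,0,0,0)
Op 2: inc R3 by 4 -> R3=(0,0,0,4) value=4
Op 3: inc R1 by 5 -> R1=(0,5,0,0) value=5
Op 4: merge R0<->R3 -> R0=(0,0,0,4) R3=(0,0,0,4)
Op 5: merge R1<->R2 -> R1=(0,5,0,0) R2=(0,5,0,0)
Op 6: merge R0<->R1 -> R0=(0,5,0,4) R1=(0,5,0,4)
Op 7: inc R1 by 3 -> R1=(0,8,0,4) value=12
Op 8: merge R3<->R0 -> R3=(0,5,0,4) R0=(0,5,0,4)

Answer: 0 5 0 0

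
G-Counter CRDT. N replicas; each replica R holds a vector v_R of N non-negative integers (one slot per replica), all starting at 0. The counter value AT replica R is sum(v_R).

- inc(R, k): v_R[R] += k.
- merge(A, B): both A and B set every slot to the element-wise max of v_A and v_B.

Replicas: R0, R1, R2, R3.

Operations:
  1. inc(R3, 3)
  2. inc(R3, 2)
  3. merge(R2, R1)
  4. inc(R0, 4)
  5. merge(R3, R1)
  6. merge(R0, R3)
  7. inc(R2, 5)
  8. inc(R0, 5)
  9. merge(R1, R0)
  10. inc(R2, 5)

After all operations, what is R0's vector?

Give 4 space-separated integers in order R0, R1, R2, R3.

Op 1: inc R3 by 3 -> R3=(0,0,0,3) value=3
Op 2: inc R3 by 2 -> R3=(0,0,0,5) value=5
Op 3: merge R2<->R1 -> R2=(0,0,0,0) R1=(0,0,0,0)
Op 4: inc R0 by 4 -> R0=(4,0,0,0) value=4
Op 5: merge R3<->R1 -> R3=(0,0,0,5) R1=(0,0,0,5)
Op 6: merge R0<->R3 -> R0=(4,0,0,5) R3=(4,0,0,5)
Op 7: inc R2 by 5 -> R2=(0,0,5,0) value=5
Op 8: inc R0 by 5 -> R0=(9,0,0,5) value=14
Op 9: merge R1<->R0 -> R1=(9,0,0,5) R0=(9,0,0,5)
Op 10: inc R2 by 5 -> R2=(0,0,10,0) value=10

Answer: 9 0 0 5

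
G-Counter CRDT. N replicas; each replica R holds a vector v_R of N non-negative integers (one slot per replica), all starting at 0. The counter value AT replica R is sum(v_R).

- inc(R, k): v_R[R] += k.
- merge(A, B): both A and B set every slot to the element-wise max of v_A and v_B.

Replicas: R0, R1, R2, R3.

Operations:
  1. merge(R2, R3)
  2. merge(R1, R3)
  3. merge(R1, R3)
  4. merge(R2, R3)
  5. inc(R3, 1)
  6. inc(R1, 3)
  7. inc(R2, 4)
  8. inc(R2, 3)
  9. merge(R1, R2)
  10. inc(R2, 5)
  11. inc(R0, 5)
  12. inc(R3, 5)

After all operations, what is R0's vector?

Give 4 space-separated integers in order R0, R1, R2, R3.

Answer: 5 0 0 0

Derivation:
Op 1: merge R2<->R3 -> R2=(0,0,0,0) R3=(0,0,0,0)
Op 2: merge R1<->R3 -> R1=(0,0,0,0) R3=(0,0,0,0)
Op 3: merge R1<->R3 -> R1=(0,0,0,0) R3=(0,0,0,0)
Op 4: merge R2<->R3 -> R2=(0,0,0,0) R3=(0,0,0,0)
Op 5: inc R3 by 1 -> R3=(0,0,0,1) value=1
Op 6: inc R1 by 3 -> R1=(0,3,0,0) value=3
Op 7: inc R2 by 4 -> R2=(0,0,4,0) value=4
Op 8: inc R2 by 3 -> R2=(0,0,7,0) value=7
Op 9: merge R1<->R2 -> R1=(0,3,7,0) R2=(0,3,7,0)
Op 10: inc R2 by 5 -> R2=(0,3,12,0) value=15
Op 11: inc R0 by 5 -> R0=(5,0,0,0) value=5
Op 12: inc R3 by 5 -> R3=(0,0,0,6) value=6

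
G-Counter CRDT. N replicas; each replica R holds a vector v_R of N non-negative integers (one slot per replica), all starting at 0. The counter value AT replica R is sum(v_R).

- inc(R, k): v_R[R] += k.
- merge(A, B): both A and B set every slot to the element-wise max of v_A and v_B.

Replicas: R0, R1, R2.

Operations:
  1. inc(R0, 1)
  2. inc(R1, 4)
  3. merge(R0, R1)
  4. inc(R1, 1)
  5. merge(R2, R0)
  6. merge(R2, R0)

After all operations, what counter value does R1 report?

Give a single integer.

Answer: 6

Derivation:
Op 1: inc R0 by 1 -> R0=(1,0,0) value=1
Op 2: inc R1 by 4 -> R1=(0,4,0) value=4
Op 3: merge R0<->R1 -> R0=(1,4,0) R1=(1,4,0)
Op 4: inc R1 by 1 -> R1=(1,5,0) value=6
Op 5: merge R2<->R0 -> R2=(1,4,0) R0=(1,4,0)
Op 6: merge R2<->R0 -> R2=(1,4,0) R0=(1,4,0)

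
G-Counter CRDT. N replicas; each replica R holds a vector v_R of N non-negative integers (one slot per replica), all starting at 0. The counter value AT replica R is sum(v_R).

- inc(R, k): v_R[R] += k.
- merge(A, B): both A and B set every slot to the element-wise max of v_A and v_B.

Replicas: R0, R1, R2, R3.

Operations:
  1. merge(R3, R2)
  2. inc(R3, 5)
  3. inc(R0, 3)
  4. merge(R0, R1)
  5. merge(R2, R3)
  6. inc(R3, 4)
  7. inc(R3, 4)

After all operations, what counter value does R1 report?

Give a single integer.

Answer: 3

Derivation:
Op 1: merge R3<->R2 -> R3=(0,0,0,0) R2=(0,0,0,0)
Op 2: inc R3 by 5 -> R3=(0,0,0,5) value=5
Op 3: inc R0 by 3 -> R0=(3,0,0,0) value=3
Op 4: merge R0<->R1 -> R0=(3,0,0,0) R1=(3,0,0,0)
Op 5: merge R2<->R3 -> R2=(0,0,0,5) R3=(0,0,0,5)
Op 6: inc R3 by 4 -> R3=(0,0,0,9) value=9
Op 7: inc R3 by 4 -> R3=(0,0,0,13) value=13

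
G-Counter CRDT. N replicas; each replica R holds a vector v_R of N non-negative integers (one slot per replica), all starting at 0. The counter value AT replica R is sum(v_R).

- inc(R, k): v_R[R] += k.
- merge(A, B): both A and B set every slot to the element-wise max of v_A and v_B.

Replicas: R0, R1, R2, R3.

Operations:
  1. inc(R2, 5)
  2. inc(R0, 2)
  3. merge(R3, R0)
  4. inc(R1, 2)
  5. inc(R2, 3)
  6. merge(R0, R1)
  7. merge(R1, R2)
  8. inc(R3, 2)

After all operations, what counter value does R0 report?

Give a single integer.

Answer: 4

Derivation:
Op 1: inc R2 by 5 -> R2=(0,0,5,0) value=5
Op 2: inc R0 by 2 -> R0=(2,0,0,0) value=2
Op 3: merge R3<->R0 -> R3=(2,0,0,0) R0=(2,0,0,0)
Op 4: inc R1 by 2 -> R1=(0,2,0,0) value=2
Op 5: inc R2 by 3 -> R2=(0,0,8,0) value=8
Op 6: merge R0<->R1 -> R0=(2,2,0,0) R1=(2,2,0,0)
Op 7: merge R1<->R2 -> R1=(2,2,8,0) R2=(2,2,8,0)
Op 8: inc R3 by 2 -> R3=(2,0,0,2) value=4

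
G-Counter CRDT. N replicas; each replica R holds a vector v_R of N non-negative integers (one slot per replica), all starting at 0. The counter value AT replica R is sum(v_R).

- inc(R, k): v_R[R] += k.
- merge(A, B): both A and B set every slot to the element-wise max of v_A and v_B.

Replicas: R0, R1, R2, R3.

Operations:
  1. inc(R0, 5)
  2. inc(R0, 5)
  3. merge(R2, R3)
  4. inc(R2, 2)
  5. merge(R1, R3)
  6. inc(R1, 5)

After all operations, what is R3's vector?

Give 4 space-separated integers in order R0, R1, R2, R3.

Answer: 0 0 0 0

Derivation:
Op 1: inc R0 by 5 -> R0=(5,0,0,0) value=5
Op 2: inc R0 by 5 -> R0=(10,0,0,0) value=10
Op 3: merge R2<->R3 -> R2=(0,0,0,0) R3=(0,0,0,0)
Op 4: inc R2 by 2 -> R2=(0,0,2,0) value=2
Op 5: merge R1<->R3 -> R1=(0,0,0,0) R3=(0,0,0,0)
Op 6: inc R1 by 5 -> R1=(0,5,0,0) value=5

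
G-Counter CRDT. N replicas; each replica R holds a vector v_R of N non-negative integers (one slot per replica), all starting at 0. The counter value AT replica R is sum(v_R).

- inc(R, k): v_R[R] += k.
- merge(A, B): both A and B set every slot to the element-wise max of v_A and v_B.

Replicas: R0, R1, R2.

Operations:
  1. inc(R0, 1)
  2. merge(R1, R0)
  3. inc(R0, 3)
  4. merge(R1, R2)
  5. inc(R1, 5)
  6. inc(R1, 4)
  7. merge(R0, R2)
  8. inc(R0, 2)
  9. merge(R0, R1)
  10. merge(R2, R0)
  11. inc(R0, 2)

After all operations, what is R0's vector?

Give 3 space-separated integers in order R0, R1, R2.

Answer: 8 9 0

Derivation:
Op 1: inc R0 by 1 -> R0=(1,0,0) value=1
Op 2: merge R1<->R0 -> R1=(1,0,0) R0=(1,0,0)
Op 3: inc R0 by 3 -> R0=(4,0,0) value=4
Op 4: merge R1<->R2 -> R1=(1,0,0) R2=(1,0,0)
Op 5: inc R1 by 5 -> R1=(1,5,0) value=6
Op 6: inc R1 by 4 -> R1=(1,9,0) value=10
Op 7: merge R0<->R2 -> R0=(4,0,0) R2=(4,0,0)
Op 8: inc R0 by 2 -> R0=(6,0,0) value=6
Op 9: merge R0<->R1 -> R0=(6,9,0) R1=(6,9,0)
Op 10: merge R2<->R0 -> R2=(6,9,0) R0=(6,9,0)
Op 11: inc R0 by 2 -> R0=(8,9,0) value=17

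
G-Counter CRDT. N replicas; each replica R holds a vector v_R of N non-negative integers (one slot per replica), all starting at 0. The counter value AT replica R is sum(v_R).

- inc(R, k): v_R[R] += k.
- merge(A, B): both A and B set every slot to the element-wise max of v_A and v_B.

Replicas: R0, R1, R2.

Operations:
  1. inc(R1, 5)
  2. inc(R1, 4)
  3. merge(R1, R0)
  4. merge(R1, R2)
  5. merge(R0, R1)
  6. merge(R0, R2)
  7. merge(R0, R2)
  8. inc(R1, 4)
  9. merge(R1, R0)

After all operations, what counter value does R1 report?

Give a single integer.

Op 1: inc R1 by 5 -> R1=(0,5,0) value=5
Op 2: inc R1 by 4 -> R1=(0,9,0) value=9
Op 3: merge R1<->R0 -> R1=(0,9,0) R0=(0,9,0)
Op 4: merge R1<->R2 -> R1=(0,9,0) R2=(0,9,0)
Op 5: merge R0<->R1 -> R0=(0,9,0) R1=(0,9,0)
Op 6: merge R0<->R2 -> R0=(0,9,0) R2=(0,9,0)
Op 7: merge R0<->R2 -> R0=(0,9,0) R2=(0,9,0)
Op 8: inc R1 by 4 -> R1=(0,13,0) value=13
Op 9: merge R1<->R0 -> R1=(0,13,0) R0=(0,13,0)

Answer: 13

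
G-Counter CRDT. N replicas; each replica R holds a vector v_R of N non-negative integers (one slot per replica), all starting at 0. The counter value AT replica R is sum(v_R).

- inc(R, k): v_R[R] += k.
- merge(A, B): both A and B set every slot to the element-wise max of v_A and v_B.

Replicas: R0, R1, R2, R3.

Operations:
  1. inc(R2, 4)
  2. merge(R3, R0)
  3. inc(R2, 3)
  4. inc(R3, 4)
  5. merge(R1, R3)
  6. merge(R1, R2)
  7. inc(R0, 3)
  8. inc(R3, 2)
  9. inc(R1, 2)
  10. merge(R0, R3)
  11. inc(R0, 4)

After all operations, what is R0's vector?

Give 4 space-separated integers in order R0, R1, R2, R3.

Answer: 7 0 0 6

Derivation:
Op 1: inc R2 by 4 -> R2=(0,0,4,0) value=4
Op 2: merge R3<->R0 -> R3=(0,0,0,0) R0=(0,0,0,0)
Op 3: inc R2 by 3 -> R2=(0,0,7,0) value=7
Op 4: inc R3 by 4 -> R3=(0,0,0,4) value=4
Op 5: merge R1<->R3 -> R1=(0,0,0,4) R3=(0,0,0,4)
Op 6: merge R1<->R2 -> R1=(0,0,7,4) R2=(0,0,7,4)
Op 7: inc R0 by 3 -> R0=(3,0,0,0) value=3
Op 8: inc R3 by 2 -> R3=(0,0,0,6) value=6
Op 9: inc R1 by 2 -> R1=(0,2,7,4) value=13
Op 10: merge R0<->R3 -> R0=(3,0,0,6) R3=(3,0,0,6)
Op 11: inc R0 by 4 -> R0=(7,0,0,6) value=13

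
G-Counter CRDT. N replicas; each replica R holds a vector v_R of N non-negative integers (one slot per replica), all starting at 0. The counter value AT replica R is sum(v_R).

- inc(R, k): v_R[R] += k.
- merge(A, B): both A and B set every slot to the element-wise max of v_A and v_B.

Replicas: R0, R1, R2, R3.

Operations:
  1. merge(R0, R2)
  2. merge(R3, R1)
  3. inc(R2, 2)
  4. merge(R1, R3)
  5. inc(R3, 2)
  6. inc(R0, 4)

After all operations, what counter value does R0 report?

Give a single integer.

Answer: 4

Derivation:
Op 1: merge R0<->R2 -> R0=(0,0,0,0) R2=(0,0,0,0)
Op 2: merge R3<->R1 -> R3=(0,0,0,0) R1=(0,0,0,0)
Op 3: inc R2 by 2 -> R2=(0,0,2,0) value=2
Op 4: merge R1<->R3 -> R1=(0,0,0,0) R3=(0,0,0,0)
Op 5: inc R3 by 2 -> R3=(0,0,0,2) value=2
Op 6: inc R0 by 4 -> R0=(4,0,0,0) value=4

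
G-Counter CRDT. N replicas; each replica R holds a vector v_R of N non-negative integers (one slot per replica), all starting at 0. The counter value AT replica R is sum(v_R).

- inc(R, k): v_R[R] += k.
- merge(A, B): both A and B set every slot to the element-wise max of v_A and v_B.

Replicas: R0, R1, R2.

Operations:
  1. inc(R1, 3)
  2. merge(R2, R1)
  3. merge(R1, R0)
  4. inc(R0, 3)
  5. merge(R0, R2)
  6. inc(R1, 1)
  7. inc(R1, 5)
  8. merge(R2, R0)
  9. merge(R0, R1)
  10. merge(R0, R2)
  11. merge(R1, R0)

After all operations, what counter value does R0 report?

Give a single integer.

Answer: 12

Derivation:
Op 1: inc R1 by 3 -> R1=(0,3,0) value=3
Op 2: merge R2<->R1 -> R2=(0,3,0) R1=(0,3,0)
Op 3: merge R1<->R0 -> R1=(0,3,0) R0=(0,3,0)
Op 4: inc R0 by 3 -> R0=(3,3,0) value=6
Op 5: merge R0<->R2 -> R0=(3,3,0) R2=(3,3,0)
Op 6: inc R1 by 1 -> R1=(0,4,0) value=4
Op 7: inc R1 by 5 -> R1=(0,9,0) value=9
Op 8: merge R2<->R0 -> R2=(3,3,0) R0=(3,3,0)
Op 9: merge R0<->R1 -> R0=(3,9,0) R1=(3,9,0)
Op 10: merge R0<->R2 -> R0=(3,9,0) R2=(3,9,0)
Op 11: merge R1<->R0 -> R1=(3,9,0) R0=(3,9,0)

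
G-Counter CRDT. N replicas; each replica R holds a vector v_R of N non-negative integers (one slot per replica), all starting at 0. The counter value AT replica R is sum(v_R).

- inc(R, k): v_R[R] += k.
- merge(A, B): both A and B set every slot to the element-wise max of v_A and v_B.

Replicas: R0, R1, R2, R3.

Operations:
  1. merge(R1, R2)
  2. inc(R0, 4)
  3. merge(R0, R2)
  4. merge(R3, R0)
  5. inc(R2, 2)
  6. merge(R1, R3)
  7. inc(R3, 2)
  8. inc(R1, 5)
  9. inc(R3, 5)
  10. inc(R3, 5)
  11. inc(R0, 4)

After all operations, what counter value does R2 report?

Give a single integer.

Answer: 6

Derivation:
Op 1: merge R1<->R2 -> R1=(0,0,0,0) R2=(0,0,0,0)
Op 2: inc R0 by 4 -> R0=(4,0,0,0) value=4
Op 3: merge R0<->R2 -> R0=(4,0,0,0) R2=(4,0,0,0)
Op 4: merge R3<->R0 -> R3=(4,0,0,0) R0=(4,0,0,0)
Op 5: inc R2 by 2 -> R2=(4,0,2,0) value=6
Op 6: merge R1<->R3 -> R1=(4,0,0,0) R3=(4,0,0,0)
Op 7: inc R3 by 2 -> R3=(4,0,0,2) value=6
Op 8: inc R1 by 5 -> R1=(4,5,0,0) value=9
Op 9: inc R3 by 5 -> R3=(4,0,0,7) value=11
Op 10: inc R3 by 5 -> R3=(4,0,0,12) value=16
Op 11: inc R0 by 4 -> R0=(8,0,0,0) value=8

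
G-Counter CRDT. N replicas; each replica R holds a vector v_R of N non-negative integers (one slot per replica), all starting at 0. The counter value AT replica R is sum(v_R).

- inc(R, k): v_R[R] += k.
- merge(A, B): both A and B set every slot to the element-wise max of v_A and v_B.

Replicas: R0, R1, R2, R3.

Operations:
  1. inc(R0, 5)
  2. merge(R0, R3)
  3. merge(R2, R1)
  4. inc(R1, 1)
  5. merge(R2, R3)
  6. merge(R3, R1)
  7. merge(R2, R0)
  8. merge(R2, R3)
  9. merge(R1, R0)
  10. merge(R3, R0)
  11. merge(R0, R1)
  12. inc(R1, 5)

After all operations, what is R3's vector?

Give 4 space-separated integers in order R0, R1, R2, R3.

Answer: 5 1 0 0

Derivation:
Op 1: inc R0 by 5 -> R0=(5,0,0,0) value=5
Op 2: merge R0<->R3 -> R0=(5,0,0,0) R3=(5,0,0,0)
Op 3: merge R2<->R1 -> R2=(0,0,0,0) R1=(0,0,0,0)
Op 4: inc R1 by 1 -> R1=(0,1,0,0) value=1
Op 5: merge R2<->R3 -> R2=(5,0,0,0) R3=(5,0,0,0)
Op 6: merge R3<->R1 -> R3=(5,1,0,0) R1=(5,1,0,0)
Op 7: merge R2<->R0 -> R2=(5,0,0,0) R0=(5,0,0,0)
Op 8: merge R2<->R3 -> R2=(5,1,0,0) R3=(5,1,0,0)
Op 9: merge R1<->R0 -> R1=(5,1,0,0) R0=(5,1,0,0)
Op 10: merge R3<->R0 -> R3=(5,1,0,0) R0=(5,1,0,0)
Op 11: merge R0<->R1 -> R0=(5,1,0,0) R1=(5,1,0,0)
Op 12: inc R1 by 5 -> R1=(5,6,0,0) value=11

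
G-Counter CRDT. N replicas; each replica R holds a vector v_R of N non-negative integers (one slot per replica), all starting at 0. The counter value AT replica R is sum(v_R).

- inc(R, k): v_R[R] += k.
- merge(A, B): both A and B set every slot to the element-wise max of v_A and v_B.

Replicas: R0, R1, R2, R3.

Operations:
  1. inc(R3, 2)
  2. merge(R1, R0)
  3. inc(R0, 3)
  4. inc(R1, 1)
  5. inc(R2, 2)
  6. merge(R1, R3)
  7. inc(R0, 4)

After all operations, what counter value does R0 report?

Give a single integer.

Op 1: inc R3 by 2 -> R3=(0,0,0,2) value=2
Op 2: merge R1<->R0 -> R1=(0,0,0,0) R0=(0,0,0,0)
Op 3: inc R0 by 3 -> R0=(3,0,0,0) value=3
Op 4: inc R1 by 1 -> R1=(0,1,0,0) value=1
Op 5: inc R2 by 2 -> R2=(0,0,2,0) value=2
Op 6: merge R1<->R3 -> R1=(0,1,0,2) R3=(0,1,0,2)
Op 7: inc R0 by 4 -> R0=(7,0,0,0) value=7

Answer: 7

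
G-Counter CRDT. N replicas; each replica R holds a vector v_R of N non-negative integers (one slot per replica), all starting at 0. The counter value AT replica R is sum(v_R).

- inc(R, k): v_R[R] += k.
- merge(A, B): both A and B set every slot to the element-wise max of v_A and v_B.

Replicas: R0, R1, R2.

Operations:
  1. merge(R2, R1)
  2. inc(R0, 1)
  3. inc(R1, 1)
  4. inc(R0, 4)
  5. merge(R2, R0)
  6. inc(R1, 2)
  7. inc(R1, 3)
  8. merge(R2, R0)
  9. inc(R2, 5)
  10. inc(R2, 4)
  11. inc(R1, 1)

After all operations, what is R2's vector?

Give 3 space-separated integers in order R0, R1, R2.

Answer: 5 0 9

Derivation:
Op 1: merge R2<->R1 -> R2=(0,0,0) R1=(0,0,0)
Op 2: inc R0 by 1 -> R0=(1,0,0) value=1
Op 3: inc R1 by 1 -> R1=(0,1,0) value=1
Op 4: inc R0 by 4 -> R0=(5,0,0) value=5
Op 5: merge R2<->R0 -> R2=(5,0,0) R0=(5,0,0)
Op 6: inc R1 by 2 -> R1=(0,3,0) value=3
Op 7: inc R1 by 3 -> R1=(0,6,0) value=6
Op 8: merge R2<->R0 -> R2=(5,0,0) R0=(5,0,0)
Op 9: inc R2 by 5 -> R2=(5,0,5) value=10
Op 10: inc R2 by 4 -> R2=(5,0,9) value=14
Op 11: inc R1 by 1 -> R1=(0,7,0) value=7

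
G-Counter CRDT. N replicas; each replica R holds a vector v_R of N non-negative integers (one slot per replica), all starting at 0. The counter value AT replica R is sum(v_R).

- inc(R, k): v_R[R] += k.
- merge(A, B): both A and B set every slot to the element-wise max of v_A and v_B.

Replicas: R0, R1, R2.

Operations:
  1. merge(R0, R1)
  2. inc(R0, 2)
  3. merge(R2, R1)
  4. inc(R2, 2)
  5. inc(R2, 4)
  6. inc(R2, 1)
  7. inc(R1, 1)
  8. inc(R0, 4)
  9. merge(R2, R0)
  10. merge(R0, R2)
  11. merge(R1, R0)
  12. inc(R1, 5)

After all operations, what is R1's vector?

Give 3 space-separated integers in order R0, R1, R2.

Op 1: merge R0<->R1 -> R0=(0,0,0) R1=(0,0,0)
Op 2: inc R0 by 2 -> R0=(2,0,0) value=2
Op 3: merge R2<->R1 -> R2=(0,0,0) R1=(0,0,0)
Op 4: inc R2 by 2 -> R2=(0,0,2) value=2
Op 5: inc R2 by 4 -> R2=(0,0,6) value=6
Op 6: inc R2 by 1 -> R2=(0,0,7) value=7
Op 7: inc R1 by 1 -> R1=(0,1,0) value=1
Op 8: inc R0 by 4 -> R0=(6,0,0) value=6
Op 9: merge R2<->R0 -> R2=(6,0,7) R0=(6,0,7)
Op 10: merge R0<->R2 -> R0=(6,0,7) R2=(6,0,7)
Op 11: merge R1<->R0 -> R1=(6,1,7) R0=(6,1,7)
Op 12: inc R1 by 5 -> R1=(6,6,7) value=19

Answer: 6 6 7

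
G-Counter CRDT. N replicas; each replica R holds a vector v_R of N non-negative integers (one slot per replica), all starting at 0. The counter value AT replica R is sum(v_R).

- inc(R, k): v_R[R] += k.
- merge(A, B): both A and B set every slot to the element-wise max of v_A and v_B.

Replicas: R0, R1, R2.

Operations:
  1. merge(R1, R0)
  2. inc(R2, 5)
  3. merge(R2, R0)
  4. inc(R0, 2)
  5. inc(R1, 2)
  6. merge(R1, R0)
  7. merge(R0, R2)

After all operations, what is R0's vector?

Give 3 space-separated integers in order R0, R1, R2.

Op 1: merge R1<->R0 -> R1=(0,0,0) R0=(0,0,0)
Op 2: inc R2 by 5 -> R2=(0,0,5) value=5
Op 3: merge R2<->R0 -> R2=(0,0,5) R0=(0,0,5)
Op 4: inc R0 by 2 -> R0=(2,0,5) value=7
Op 5: inc R1 by 2 -> R1=(0,2,0) value=2
Op 6: merge R1<->R0 -> R1=(2,2,5) R0=(2,2,5)
Op 7: merge R0<->R2 -> R0=(2,2,5) R2=(2,2,5)

Answer: 2 2 5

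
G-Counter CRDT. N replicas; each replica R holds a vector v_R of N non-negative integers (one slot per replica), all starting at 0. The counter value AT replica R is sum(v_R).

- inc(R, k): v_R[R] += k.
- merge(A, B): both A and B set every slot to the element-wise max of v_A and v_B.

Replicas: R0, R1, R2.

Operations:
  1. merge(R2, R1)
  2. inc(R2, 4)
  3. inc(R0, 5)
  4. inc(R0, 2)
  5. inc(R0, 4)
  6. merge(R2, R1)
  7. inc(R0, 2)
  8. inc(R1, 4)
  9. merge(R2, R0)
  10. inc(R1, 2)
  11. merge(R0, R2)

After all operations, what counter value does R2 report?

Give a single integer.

Answer: 17

Derivation:
Op 1: merge R2<->R1 -> R2=(0,0,0) R1=(0,0,0)
Op 2: inc R2 by 4 -> R2=(0,0,4) value=4
Op 3: inc R0 by 5 -> R0=(5,0,0) value=5
Op 4: inc R0 by 2 -> R0=(7,0,0) value=7
Op 5: inc R0 by 4 -> R0=(11,0,0) value=11
Op 6: merge R2<->R1 -> R2=(0,0,4) R1=(0,0,4)
Op 7: inc R0 by 2 -> R0=(13,0,0) value=13
Op 8: inc R1 by 4 -> R1=(0,4,4) value=8
Op 9: merge R2<->R0 -> R2=(13,0,4) R0=(13,0,4)
Op 10: inc R1 by 2 -> R1=(0,6,4) value=10
Op 11: merge R0<->R2 -> R0=(13,0,4) R2=(13,0,4)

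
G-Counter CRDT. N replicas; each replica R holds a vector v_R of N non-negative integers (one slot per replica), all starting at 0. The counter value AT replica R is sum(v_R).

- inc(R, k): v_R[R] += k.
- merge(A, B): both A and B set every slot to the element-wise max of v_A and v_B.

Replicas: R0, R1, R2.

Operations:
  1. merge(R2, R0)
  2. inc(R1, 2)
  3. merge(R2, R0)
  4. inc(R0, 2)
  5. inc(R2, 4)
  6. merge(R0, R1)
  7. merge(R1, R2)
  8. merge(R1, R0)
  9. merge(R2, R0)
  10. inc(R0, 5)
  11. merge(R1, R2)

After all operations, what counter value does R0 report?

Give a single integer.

Op 1: merge R2<->R0 -> R2=(0,0,0) R0=(0,0,0)
Op 2: inc R1 by 2 -> R1=(0,2,0) value=2
Op 3: merge R2<->R0 -> R2=(0,0,0) R0=(0,0,0)
Op 4: inc R0 by 2 -> R0=(2,0,0) value=2
Op 5: inc R2 by 4 -> R2=(0,0,4) value=4
Op 6: merge R0<->R1 -> R0=(2,2,0) R1=(2,2,0)
Op 7: merge R1<->R2 -> R1=(2,2,4) R2=(2,2,4)
Op 8: merge R1<->R0 -> R1=(2,2,4) R0=(2,2,4)
Op 9: merge R2<->R0 -> R2=(2,2,4) R0=(2,2,4)
Op 10: inc R0 by 5 -> R0=(7,2,4) value=13
Op 11: merge R1<->R2 -> R1=(2,2,4) R2=(2,2,4)

Answer: 13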